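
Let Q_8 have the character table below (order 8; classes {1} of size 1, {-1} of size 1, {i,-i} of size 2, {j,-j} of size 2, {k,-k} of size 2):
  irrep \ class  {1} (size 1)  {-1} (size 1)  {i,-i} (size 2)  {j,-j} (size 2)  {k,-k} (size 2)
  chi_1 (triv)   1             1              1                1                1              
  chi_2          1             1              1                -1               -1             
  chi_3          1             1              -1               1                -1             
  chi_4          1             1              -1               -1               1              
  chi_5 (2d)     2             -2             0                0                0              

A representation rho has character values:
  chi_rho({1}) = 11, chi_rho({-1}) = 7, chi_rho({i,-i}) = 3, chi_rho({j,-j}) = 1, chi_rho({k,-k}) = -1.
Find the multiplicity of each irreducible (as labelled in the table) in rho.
Multiplicities: chi_1: 3, chi_2: 3, chi_3: 2, chi_4: 1, chi_5: 1.

Solution. Use <chi_rho, chi> = (1/|G|) sum_C |C| * chi_rho(C) * conj(chi(C)) with |G| = 8 for each irreducible chi in the table:
  <chi_rho, chi_1> = (1/8)[1*(11)*conj(1) + 1*(7)*conj(1) + 2*(3)*conj(1) + 2*(1)*conj(1) + 2*(-1)*conj(1)]
      = (1/8)[(11) + (7) + (6) + (2) + (-2)] = 24/8 = 3
  <chi_rho, chi_2> = (1/8)[1*(11)*conj(1) + 1*(7)*conj(1) + 2*(3)*conj(1) + 2*(1)*conj(-1) + 2*(-1)*conj(-1)]
      = (1/8)[(11) + (7) + (6) + (-2) + (2)] = 24/8 = 3
  <chi_rho, chi_3> = (1/8)[1*(11)*conj(1) + 1*(7)*conj(1) + 2*(3)*conj(-1) + 2*(1)*conj(1) + 2*(-1)*conj(-1)]
      = (1/8)[(11) + (7) + (-6) + (2) + (2)] = 16/8 = 2
  <chi_rho, chi_4> = (1/8)[1*(11)*conj(1) + 1*(7)*conj(1) + 2*(3)*conj(-1) + 2*(1)*conj(-1) + 2*(-1)*conj(1)]
      = (1/8)[(11) + (7) + (-6) + (-2) + (-2)] = 8/8 = 1
  <chi_rho, chi_5> = (1/8)[1*(11)*conj(2) + 1*(7)*conj(-2) + 2*(3)*conj(0) + 2*(1)*conj(0) + 2*(-1)*conj(0)]
      = (1/8)[(22) + (-14) + (0) + (0) + (0)] = 8/8 = 1
Dimension check: dim(rho) = sum (mult * dim) = 3*1 + 3*1 + 2*1 + 1*1 + 1*2 = 11 = chi_rho(e) = 11.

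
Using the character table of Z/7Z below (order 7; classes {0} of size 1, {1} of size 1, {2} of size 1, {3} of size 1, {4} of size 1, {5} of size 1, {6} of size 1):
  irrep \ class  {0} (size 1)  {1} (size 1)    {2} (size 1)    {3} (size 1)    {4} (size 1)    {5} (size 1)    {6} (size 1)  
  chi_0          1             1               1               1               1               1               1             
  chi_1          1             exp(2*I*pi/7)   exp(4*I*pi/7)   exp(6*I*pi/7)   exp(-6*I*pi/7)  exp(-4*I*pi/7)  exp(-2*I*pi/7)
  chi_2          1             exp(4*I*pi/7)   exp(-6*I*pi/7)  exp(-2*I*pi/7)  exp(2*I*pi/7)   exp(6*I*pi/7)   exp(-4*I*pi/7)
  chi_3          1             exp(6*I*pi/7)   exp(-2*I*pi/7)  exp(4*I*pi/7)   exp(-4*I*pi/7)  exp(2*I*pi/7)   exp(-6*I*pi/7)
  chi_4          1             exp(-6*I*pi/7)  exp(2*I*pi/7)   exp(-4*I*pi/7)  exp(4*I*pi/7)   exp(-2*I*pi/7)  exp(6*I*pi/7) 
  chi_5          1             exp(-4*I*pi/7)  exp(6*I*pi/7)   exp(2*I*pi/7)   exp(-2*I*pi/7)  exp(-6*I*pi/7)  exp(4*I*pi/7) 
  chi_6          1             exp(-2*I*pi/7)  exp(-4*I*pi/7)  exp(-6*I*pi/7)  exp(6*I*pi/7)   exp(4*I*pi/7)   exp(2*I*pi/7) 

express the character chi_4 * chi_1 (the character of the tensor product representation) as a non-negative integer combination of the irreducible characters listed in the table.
chi_4 tensor chi_1 = chi_5 (all other irreducibles have multiplicity 0).

Reasoning: The character of a tensor product is the pointwise product (chi_4 * chi_1)(C) = chi_4(C) * chi_1(C):
  {0}: (1)*(1), {1}: (exp(-6*I*pi/7))*(exp(2*I*pi/7)), {2}: (exp(2*I*pi/7))*(exp(4*I*pi/7)), {3}: (exp(-4*I*pi/7))*(exp(6*I*pi/7)), {4}: (exp(4*I*pi/7))*(exp(-6*I*pi/7)), {5}: (exp(-2*I*pi/7))*(exp(-4*I*pi/7)), {6}: (exp(6*I*pi/7))*(exp(-2*I*pi/7))
so (chi_4 * chi_1) takes values
  {0} -> 1, {1} -> exp(-4*I*pi/7), {2} -> exp(6*I*pi/7), {3} -> exp(2*I*pi/7), {4} -> exp(-2*I*pi/7), {5} -> exp(-6*I*pi/7), {6} -> exp(4*I*pi/7).
Now take the inner product of this character with each irreducible chi from the table, <chi_4*chi_1, chi> = (1/7) sum_C |C| (chi_4*chi_1)(C) conj(chi(C)):
  <chi_4*chi_1, chi_0> = (1/7)[1*(1)*conj(1) + 1*(exp(-4*I*pi/7))*conj(1) + 1*(exp(6*I*pi/7))*conj(1) + 1*(exp(2*I*pi/7))*conj(1) + 1*(exp(-2*I*pi/7))*conj(1) + 1*(exp(-6*I*pi/7))*conj(1) + 1*(exp(4*I*pi/7))*conj(1)]
      = (1/7)[(1) + (exp(-4*I*pi/7)) + (exp(6*I*pi/7)) + (exp(2*I*pi/7)) + (exp(-2*I*pi/7)) + (exp(-6*I*pi/7)) + (exp(4*I*pi/7))] = 0/7 = 0
  <chi_4*chi_1, chi_1> = (1/7)[1*(1)*conj(1) + 1*(exp(-4*I*pi/7))*conj(exp(2*I*pi/7)) + 1*(exp(6*I*pi/7))*conj(exp(4*I*pi/7)) + 1*(exp(2*I*pi/7))*conj(exp(6*I*pi/7)) + 1*(exp(-2*I*pi/7))*conj(exp(-6*I*pi/7)) + 1*(exp(-6*I*pi/7))*conj(exp(-4*I*pi/7)) + 1*(exp(4*I*pi/7))*conj(exp(-2*I*pi/7))]
      = (1/7)[(1) + (exp(-6*I*pi/7)) + (exp(2*I*pi/7)) + (exp(-4*I*pi/7)) + (exp(4*I*pi/7)) + (exp(-2*I*pi/7)) + (exp(6*I*pi/7))] = 0/7 = 0
  <chi_4*chi_1, chi_2> = (1/7)[1*(1)*conj(1) + 1*(exp(-4*I*pi/7))*conj(exp(4*I*pi/7)) + 1*(exp(6*I*pi/7))*conj(exp(-6*I*pi/7)) + 1*(exp(2*I*pi/7))*conj(exp(-2*I*pi/7)) + 1*(exp(-2*I*pi/7))*conj(exp(2*I*pi/7)) + 1*(exp(-6*I*pi/7))*conj(exp(6*I*pi/7)) + 1*(exp(4*I*pi/7))*conj(exp(-4*I*pi/7))]
      = (1/7)[(1) + (exp(6*I*pi/7)) + (exp(-2*I*pi/7)) + (exp(4*I*pi/7)) + (exp(-4*I*pi/7)) + (exp(2*I*pi/7)) + (exp(-6*I*pi/7))] = 0/7 = 0
  <chi_4*chi_1, chi_3> = (1/7)[1*(1)*conj(1) + 1*(exp(-4*I*pi/7))*conj(exp(6*I*pi/7)) + 1*(exp(6*I*pi/7))*conj(exp(-2*I*pi/7)) + 1*(exp(2*I*pi/7))*conj(exp(4*I*pi/7)) + 1*(exp(-2*I*pi/7))*conj(exp(-4*I*pi/7)) + 1*(exp(-6*I*pi/7))*conj(exp(2*I*pi/7)) + 1*(exp(4*I*pi/7))*conj(exp(-6*I*pi/7))]
      = (1/7)[(1) + (exp(4*I*pi/7)) + (exp(-6*I*pi/7)) + (exp(-2*I*pi/7)) + (exp(2*I*pi/7)) + (exp(6*I*pi/7)) + (exp(-4*I*pi/7))] = 0/7 = 0
  <chi_4*chi_1, chi_4> = (1/7)[1*(1)*conj(1) + 1*(exp(-4*I*pi/7))*conj(exp(-6*I*pi/7)) + 1*(exp(6*I*pi/7))*conj(exp(2*I*pi/7)) + 1*(exp(2*I*pi/7))*conj(exp(-4*I*pi/7)) + 1*(exp(-2*I*pi/7))*conj(exp(4*I*pi/7)) + 1*(exp(-6*I*pi/7))*conj(exp(-2*I*pi/7)) + 1*(exp(4*I*pi/7))*conj(exp(6*I*pi/7))]
      = (1/7)[(1) + (exp(2*I*pi/7)) + (exp(4*I*pi/7)) + (exp(6*I*pi/7)) + (exp(-6*I*pi/7)) + (exp(-4*I*pi/7)) + (exp(-2*I*pi/7))] = 0/7 = 0
  <chi_4*chi_1, chi_5> = (1/7)[1*(1)*conj(1) + 1*(exp(-4*I*pi/7))*conj(exp(-4*I*pi/7)) + 1*(exp(6*I*pi/7))*conj(exp(6*I*pi/7)) + 1*(exp(2*I*pi/7))*conj(exp(2*I*pi/7)) + 1*(exp(-2*I*pi/7))*conj(exp(-2*I*pi/7)) + 1*(exp(-6*I*pi/7))*conj(exp(-6*I*pi/7)) + 1*(exp(4*I*pi/7))*conj(exp(4*I*pi/7))]
      = (1/7)[(1) + (1) + (1) + (1) + (1) + (1) + (1)] = 7/7 = 1
  <chi_4*chi_1, chi_6> = (1/7)[1*(1)*conj(1) + 1*(exp(-4*I*pi/7))*conj(exp(-2*I*pi/7)) + 1*(exp(6*I*pi/7))*conj(exp(-4*I*pi/7)) + 1*(exp(2*I*pi/7))*conj(exp(-6*I*pi/7)) + 1*(exp(-2*I*pi/7))*conj(exp(6*I*pi/7)) + 1*(exp(-6*I*pi/7))*conj(exp(4*I*pi/7)) + 1*(exp(4*I*pi/7))*conj(exp(2*I*pi/7))]
      = (1/7)[(1) + (exp(-2*I*pi/7)) + (exp(-4*I*pi/7)) + (exp(-6*I*pi/7)) + (exp(6*I*pi/7)) + (exp(4*I*pi/7)) + (exp(2*I*pi/7))] = 0/7 = 0
(Exp terms are combined using exp(i*s)*conj(exp(i*t)) = exp(i*(s-t)), and sums of them are collapsed using the identity that for every m > 1 the m distinct m-th roots of unity sum to 0, e.g. 1 + exp(2*I*pi/3) + exp(-2*I*pi/3) = 0.)
Hence the multiplicities are chi_5: 1. Dimension check: dim(chi_4)*dim(chi_1) = 1*1 = 1 and sum (mult * dim) = 1*1 = 1.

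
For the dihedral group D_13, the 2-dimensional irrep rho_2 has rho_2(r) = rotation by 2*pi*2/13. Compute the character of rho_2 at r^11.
chi_{rho_2}(r^11) = 2*cos(2*pi*2*11/13) = -2*cos(5*pi/13)

Why: rho_2(r^11) is rotation by angle 2*pi*2*11/13, whose trace is 2*cos(2*pi*2*11/13) = -2*cos(5*pi/13).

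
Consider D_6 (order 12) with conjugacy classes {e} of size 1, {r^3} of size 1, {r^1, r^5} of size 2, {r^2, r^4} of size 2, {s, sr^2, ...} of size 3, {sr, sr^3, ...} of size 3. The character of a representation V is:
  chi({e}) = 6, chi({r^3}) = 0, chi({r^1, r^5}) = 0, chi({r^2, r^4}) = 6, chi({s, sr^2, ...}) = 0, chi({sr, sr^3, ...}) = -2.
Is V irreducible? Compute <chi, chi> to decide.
Not irreducible (reducible): <chi, chi> = 10 > 1.

Derivation: <chi, chi> = (1/|G|) sum_C |C| * |chi(C)|^2 = (1/12)[1*|6|^2 + 1*|0|^2 + 2*|0|^2 + 2*|6|^2 + 3*|0|^2 + 3*|-2|^2]
  = (1/12)[(36) + (0) + (0) + (72) + (0) + (12)] = 120/12 = 10.
A character is irreducible iff <chi, chi> = 1, so this representation is reducible.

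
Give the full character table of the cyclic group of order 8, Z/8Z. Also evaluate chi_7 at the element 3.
Character table of Z/8Z (irreps indexed chi_0,...,chi_7 with chi_k(m) = zeta_8^(k*m), zeta_8 = exp(2*pi*i/8)):
  irrep \ class  {0} (size 1)  {1} (size 1)    {2} (size 1)  {3} (size 1)    {4} (size 1)  {5} (size 1)    {6} (size 1)  {7} (size 1)  
  chi_0          1             1               1             1               1             1               1             1             
  chi_1          1             exp(I*pi/4)     I             exp(3*I*pi/4)   -1            exp(-3*I*pi/4)  -I            exp(-I*pi/4)  
  chi_2          1             I               -1            -I              1             I               -1            -I            
  chi_3          1             exp(3*I*pi/4)   -I            exp(I*pi/4)     -1            exp(-I*pi/4)    I             exp(-3*I*pi/4)
  chi_4          1             -1              1             -1              1             -1              1             -1            
  chi_5          1             exp(-3*I*pi/4)  I             exp(-I*pi/4)    -1            exp(I*pi/4)     -I            exp(3*I*pi/4) 
  chi_6          1             -I              -1            I               1             -I              -1            I             
  chi_7          1             exp(-I*pi/4)    -I            exp(-3*I*pi/4)  -1            exp(3*I*pi/4)   I             exp(I*pi/4)   

Spot check: chi_7(3) = zeta_8^(7*3) = zeta_8^21 = exp(-3*I*pi/4).

Why: Z/8Z is abelian, so all 8 irreducible complex representations are 1-dimensional. They are given by chi_k(m) = zeta_8^(k*m) for k = 0,...,7. Row orthogonality: sum_m chi_k(m) conj(chi_l(m)) = 8 * [k = l].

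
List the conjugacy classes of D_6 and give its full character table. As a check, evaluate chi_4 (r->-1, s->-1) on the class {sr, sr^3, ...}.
Conjugacy classes: {e} of size 1, {r^3} of size 1, {r^1, r^5} of size 2, {r^2, r^4} of size 2, {s, sr^2, ...} of size 3, {sr, sr^3, ...} of size 3.
Character table:
  irrep \ class              {e} (size 1)  {r^3} (size 1)  {r^1, r^5} (size 2)  {r^2, r^4} (size 2)  {s, sr^2, ...} (size 3)  {sr, sr^3, ...} (size 3)
  chi_1 (triv)               1             1               1                    1                    1                        1                       
  chi_2 (sign: r->1, s->-1)  1             1               1                    1                    -1                       -1                      
  chi_3 (r->-1, s->1)        1             -1              -1                   1                    1                        -1                      
  chi_4 (r->-1, s->-1)       1             -1              -1                   1                    -1                       1                       
  chi_5 (2d, j=1)            2             -2              1                    -1                   0                        0                       
  chi_6 (2d, j=2)            2             2               -1                   -1                   0                        0                       

Spot check: chi_4 (r->-1, s->-1) on {sr, sr^3, ...} = 1.

Argument: D_6 has order 2*6 = 12 with 6 conjugacy classes, hence 6 irreducibles. Sum of squared dims 1 + 1 + 1 + 1 + 4 + 4 = 12 = |G|. Linear characters come from the abelianisation; the 2-dimensional irreps have character r^k -> 2*cos(2*pi*j*k/6), reflections -> 0.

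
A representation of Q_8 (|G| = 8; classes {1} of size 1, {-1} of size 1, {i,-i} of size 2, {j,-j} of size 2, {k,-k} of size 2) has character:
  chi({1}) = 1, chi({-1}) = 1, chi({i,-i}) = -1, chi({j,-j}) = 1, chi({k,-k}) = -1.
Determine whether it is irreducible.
Irreducible: <chi, chi> = 1.

Proof sketch: <chi, chi> = (1/|G|) sum_C |C| * |chi(C)|^2 = (1/8)[1*|1|^2 + 1*|1|^2 + 2*|-1|^2 + 2*|1|^2 + 2*|-1|^2]
  = (1/8)[(1) + (1) + (2) + (2) + (2)] = 8/8 = 1.
A character is irreducible iff <chi, chi> = 1, so this representation is irreducible.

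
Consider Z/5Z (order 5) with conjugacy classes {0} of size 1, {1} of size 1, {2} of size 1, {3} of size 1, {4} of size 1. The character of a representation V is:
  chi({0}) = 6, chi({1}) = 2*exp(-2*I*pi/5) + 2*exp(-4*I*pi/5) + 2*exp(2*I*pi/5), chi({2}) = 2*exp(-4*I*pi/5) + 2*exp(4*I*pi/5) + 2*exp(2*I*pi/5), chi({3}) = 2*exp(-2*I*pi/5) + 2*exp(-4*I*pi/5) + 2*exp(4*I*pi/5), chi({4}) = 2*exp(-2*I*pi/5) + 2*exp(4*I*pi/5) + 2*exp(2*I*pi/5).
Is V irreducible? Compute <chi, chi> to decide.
Not irreducible (reducible): <chi, chi> = 12 > 1.

Details: <chi, chi> = (1/|G|) sum_C |C| * |chi(C)|^2 = (1/5)[1*|6|^2 + 1*|2*exp(-2*I*pi/5) + 2*exp(-4*I*pi/5) + 2*exp(2*I*pi/5)|^2 + 1*|2*exp(-4*I*pi/5) + 2*exp(4*I*pi/5) + 2*exp(2*I*pi/5)|^2 + 1*|2*exp(-2*I*pi/5) + 2*exp(-4*I*pi/5) + 2*exp(4*I*pi/5)|^2 + 1*|2*exp(-2*I*pi/5) + 2*exp(4*I*pi/5) + 2*exp(2*I*pi/5)|^2]
  = (1/5)[(36) + (12 + 8*exp(-4*I*pi/5) + 4*exp(-2*I*pi/5) + 4*exp(2*I*pi/5) + 8*exp(4*I*pi/5)) + (12 + 8*exp(-2*I*pi/5) + 4*exp(-4*I*pi/5) + 4*exp(4*I*pi/5) + 8*exp(2*I*pi/5)) + (12 + 8*exp(-2*I*pi/5) + 4*exp(-4*I*pi/5) + 4*exp(4*I*pi/5) + 8*exp(2*I*pi/5)) + (12 + 8*exp(-4*I*pi/5) + 4*exp(-2*I*pi/5) + 4*exp(2*I*pi/5) + 8*exp(4*I*pi/5))] = 60/5 = 12.
(Exp terms are combined using exp(i*s)*conj(exp(i*t)) = exp(i*(s-t)), and sums of them are collapsed using the identity that for every m > 1 the m distinct m-th roots of unity sum to 0, e.g. 1 + exp(2*I*pi/3) + exp(-2*I*pi/3) = 0.)
A character is irreducible iff <chi, chi> = 1, so this representation is reducible.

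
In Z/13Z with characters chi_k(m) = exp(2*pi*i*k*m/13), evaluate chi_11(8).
chi_11(8) = zeta_13^88 = exp(-6*I*pi/13)

Details: chi_11(8) = zeta_13^(11*8) = zeta_13^88. Since zeta_13^13 = 1, this equals zeta_13^10 = exp(2*pi*i*10/13) = exp(-6*I*pi/13).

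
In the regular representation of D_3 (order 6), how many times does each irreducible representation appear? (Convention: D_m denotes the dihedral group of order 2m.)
Each irreducible V_i of dimension d_i appears with multiplicity d_i, i.e. rho_reg = (direct sum over all irreducibles V_i) d_i V_i. The irreducible dimensions for D_3 are 1, 1, 2: 2 irreducibles of dimension 1, each with multiplicity 1; 1 irreducible of dimension 2, with multiplicity 2. Total dimension 2*1*1 + 1*2*2 = 6 = |G|.

Solution. General theorem: in the regular representation of a finite group G, each irreducible appears with multiplicity equal to its dimension. Check: dim(rho_reg) = sum d_i^2 = 1 + 1 + 4 = 6 = |G|.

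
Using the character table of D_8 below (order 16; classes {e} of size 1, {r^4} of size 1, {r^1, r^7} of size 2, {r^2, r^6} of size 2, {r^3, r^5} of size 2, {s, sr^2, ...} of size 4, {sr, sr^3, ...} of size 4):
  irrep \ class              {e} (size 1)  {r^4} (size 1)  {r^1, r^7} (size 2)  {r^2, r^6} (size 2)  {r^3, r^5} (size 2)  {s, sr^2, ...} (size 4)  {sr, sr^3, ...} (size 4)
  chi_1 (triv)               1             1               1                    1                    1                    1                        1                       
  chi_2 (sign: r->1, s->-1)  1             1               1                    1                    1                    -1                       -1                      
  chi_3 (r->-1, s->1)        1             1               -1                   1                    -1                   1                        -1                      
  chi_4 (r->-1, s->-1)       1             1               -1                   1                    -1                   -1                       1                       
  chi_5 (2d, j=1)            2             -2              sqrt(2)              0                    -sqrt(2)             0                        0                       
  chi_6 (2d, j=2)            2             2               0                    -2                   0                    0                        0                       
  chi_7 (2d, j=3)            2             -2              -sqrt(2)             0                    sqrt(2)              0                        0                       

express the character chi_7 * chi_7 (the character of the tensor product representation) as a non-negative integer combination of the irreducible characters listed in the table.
chi_7 tensor chi_7 = chi_1 + chi_2 + chi_6 (all other irreducibles have multiplicity 0).

Argument: The character of a tensor product is the pointwise product (chi_7 * chi_7)(C) = chi_7(C) * chi_7(C):
  {e}: (2)*(2), {r^4}: (-2)*(-2), {r^1, r^7}: (-sqrt(2))*(-sqrt(2)), {r^2, r^6}: (0)*(0), {r^3, r^5}: (sqrt(2))*(sqrt(2)), {s, sr^2, ...}: (0)*(0), {sr, sr^3, ...}: (0)*(0)
so (chi_7 * chi_7) takes values
  {e} -> 4, {r^4} -> 4, {r^1, r^7} -> 2, {r^2, r^6} -> 0, {r^3, r^5} -> 2, {s, sr^2, ...} -> 0, {sr, sr^3, ...} -> 0.
Now take the inner product of this character with each irreducible chi from the table, <chi_7*chi_7, chi> = (1/16) sum_C |C| (chi_7*chi_7)(C) conj(chi(C)):
  <chi_7*chi_7, chi_1> = (1/16)[1*(4)*conj(1) + 1*(4)*conj(1) + 2*(2)*conj(1) + 2*(0)*conj(1) + 2*(2)*conj(1) + 4*(0)*conj(1) + 4*(0)*conj(1)]
      = (1/16)[(4) + (4) + (4) + (0) + (4) + (0) + (0)] = 16/16 = 1
  <chi_7*chi_7, chi_2> = (1/16)[1*(4)*conj(1) + 1*(4)*conj(1) + 2*(2)*conj(1) + 2*(0)*conj(1) + 2*(2)*conj(1) + 4*(0)*conj(-1) + 4*(0)*conj(-1)]
      = (1/16)[(4) + (4) + (4) + (0) + (4) + (0) + (0)] = 16/16 = 1
  <chi_7*chi_7, chi_3> = (1/16)[1*(4)*conj(1) + 1*(4)*conj(1) + 2*(2)*conj(-1) + 2*(0)*conj(1) + 2*(2)*conj(-1) + 4*(0)*conj(1) + 4*(0)*conj(-1)]
      = (1/16)[(4) + (4) + (-4) + (0) + (-4) + (0) + (0)] = 0/16 = 0
  <chi_7*chi_7, chi_4> = (1/16)[1*(4)*conj(1) + 1*(4)*conj(1) + 2*(2)*conj(-1) + 2*(0)*conj(1) + 2*(2)*conj(-1) + 4*(0)*conj(-1) + 4*(0)*conj(1)]
      = (1/16)[(4) + (4) + (-4) + (0) + (-4) + (0) + (0)] = 0/16 = 0
  <chi_7*chi_7, chi_5> = (1/16)[1*(4)*conj(2) + 1*(4)*conj(-2) + 2*(2)*conj(sqrt(2)) + 2*(0)*conj(0) + 2*(2)*conj(-sqrt(2)) + 4*(0)*conj(0) + 4*(0)*conj(0)]
      = (1/16)[(8) + (-8) + (4*sqrt(2)) + (0) + (-4*sqrt(2)) + (0) + (0)] = 0/16 = 0
  <chi_7*chi_7, chi_6> = (1/16)[1*(4)*conj(2) + 1*(4)*conj(2) + 2*(2)*conj(0) + 2*(0)*conj(-2) + 2*(2)*conj(0) + 4*(0)*conj(0) + 4*(0)*conj(0)]
      = (1/16)[(8) + (8) + (0) + (0) + (0) + (0) + (0)] = 16/16 = 1
  <chi_7*chi_7, chi_7> = (1/16)[1*(4)*conj(2) + 1*(4)*conj(-2) + 2*(2)*conj(-sqrt(2)) + 2*(0)*conj(0) + 2*(2)*conj(sqrt(2)) + 4*(0)*conj(0) + 4*(0)*conj(0)]
      = (1/16)[(8) + (-8) + (-4*sqrt(2)) + (0) + (4*sqrt(2)) + (0) + (0)] = 0/16 = 0
Hence the multiplicities are chi_1: 1, chi_2: 1, chi_6: 1. Dimension check: dim(chi_7)*dim(chi_7) = 2*2 = 4 and sum (mult * dim) = 1*1 + 1*1 + 1*2 = 4.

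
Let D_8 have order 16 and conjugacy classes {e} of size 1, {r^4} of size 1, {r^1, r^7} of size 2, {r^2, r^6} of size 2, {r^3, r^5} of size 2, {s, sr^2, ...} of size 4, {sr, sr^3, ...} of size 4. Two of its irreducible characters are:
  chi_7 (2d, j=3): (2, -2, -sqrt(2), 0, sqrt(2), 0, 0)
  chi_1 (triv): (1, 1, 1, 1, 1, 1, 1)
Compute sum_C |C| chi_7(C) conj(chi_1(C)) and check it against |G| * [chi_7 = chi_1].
Sum = 0; so <chi_7, chi_1> = 0 (distinct irreducibles are orthogonal).

Derivation: Compute term by term over conjugacy classes (|C| * chi_7(C) * conj(chi_1(C))):
  1*(2)*conj(1) + 1*(-2)*conj(1) + 2*(-sqrt(2))*conj(1) + 2*(0)*conj(1) + 2*(sqrt(2))*conj(1) + 4*(0)*conj(1) + 4*(0)*conj(1)
  = (2) + (-2) + (-2*sqrt(2)) + (0) + (2*sqrt(2)) + (0) + (0)
  = 0.
Dividing by |G| = 16 gives 0/16 = 0, matching the row-orthogonality relation <chi_7, chi_1> = [chi_7 = chi_1].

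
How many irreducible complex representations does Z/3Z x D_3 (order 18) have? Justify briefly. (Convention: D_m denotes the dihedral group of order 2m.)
9

Proof sketch: The number of irreducible complex representations of a finite group equals its number of conjugacy classes. For a direct product, #classes(G x H) = #classes(G) * #classes(H). Z/3Z has 3 classes (abelian), D_3 has 3 classes, so 3 * 3 = 9, so Z/3Z x D_3 (order 18) has exactly 9 irreducible complex representations.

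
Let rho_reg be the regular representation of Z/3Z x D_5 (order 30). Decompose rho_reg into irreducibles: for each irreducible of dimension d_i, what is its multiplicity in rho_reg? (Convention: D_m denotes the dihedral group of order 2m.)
Each irreducible V_i of dimension d_i appears with multiplicity d_i, i.e. rho_reg = (direct sum over all irreducibles V_i) d_i V_i. The irreducible dimensions for Z/3Z x D_5 are 1, 1, 1, 1, 1, 1, 2, 2, 2, 2, 2, 2: 6 irreducibles of dimension 1, each with multiplicity 1; 6 irreducibles of dimension 2, each with multiplicity 2. Total dimension 6*1*1 + 6*2*2 = 30 = |G|.

Reasoning: General theorem: in the regular representation of a finite group G, each irreducible appears with multiplicity equal to its dimension. Check: dim(rho_reg) = sum d_i^2 = 1 + 1 + 1 + 1 + 1 + 1 + 4 + 4 + 4 + 4 + 4 + 4 = 30 = |G|.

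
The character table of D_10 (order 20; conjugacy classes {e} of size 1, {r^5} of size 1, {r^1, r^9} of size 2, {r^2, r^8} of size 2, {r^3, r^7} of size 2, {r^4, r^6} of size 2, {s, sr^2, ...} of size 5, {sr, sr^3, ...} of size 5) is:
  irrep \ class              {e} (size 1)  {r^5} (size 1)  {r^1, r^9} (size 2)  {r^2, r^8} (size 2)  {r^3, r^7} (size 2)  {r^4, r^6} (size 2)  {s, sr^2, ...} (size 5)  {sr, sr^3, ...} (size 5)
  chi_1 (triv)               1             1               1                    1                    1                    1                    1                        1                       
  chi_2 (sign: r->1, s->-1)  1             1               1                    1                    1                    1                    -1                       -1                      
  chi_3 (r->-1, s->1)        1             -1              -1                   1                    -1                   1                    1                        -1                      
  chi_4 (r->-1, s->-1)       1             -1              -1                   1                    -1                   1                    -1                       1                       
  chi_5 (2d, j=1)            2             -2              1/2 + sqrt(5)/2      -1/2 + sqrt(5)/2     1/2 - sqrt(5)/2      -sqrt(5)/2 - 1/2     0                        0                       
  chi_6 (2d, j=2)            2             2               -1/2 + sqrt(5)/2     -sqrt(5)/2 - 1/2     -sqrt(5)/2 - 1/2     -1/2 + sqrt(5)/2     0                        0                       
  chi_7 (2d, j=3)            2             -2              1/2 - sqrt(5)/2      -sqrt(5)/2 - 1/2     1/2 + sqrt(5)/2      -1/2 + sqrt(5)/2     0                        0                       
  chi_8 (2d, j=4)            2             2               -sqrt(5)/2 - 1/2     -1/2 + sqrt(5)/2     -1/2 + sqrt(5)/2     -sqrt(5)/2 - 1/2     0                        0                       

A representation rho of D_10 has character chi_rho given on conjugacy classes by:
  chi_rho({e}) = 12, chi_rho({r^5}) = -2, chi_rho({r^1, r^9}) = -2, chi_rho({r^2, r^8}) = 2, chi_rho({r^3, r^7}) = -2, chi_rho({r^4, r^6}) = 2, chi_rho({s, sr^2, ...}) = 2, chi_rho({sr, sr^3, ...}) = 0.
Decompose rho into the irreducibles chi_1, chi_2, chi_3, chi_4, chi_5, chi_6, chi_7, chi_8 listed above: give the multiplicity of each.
Multiplicities: chi_1: 1, chi_2: 0, chi_3: 2, chi_4: 1, chi_5: 1, chi_6: 1, chi_7: 1, chi_8: 1.

Working: Use <chi_rho, chi> = (1/|G|) sum_C |C| * chi_rho(C) * conj(chi(C)) with |G| = 20 for each irreducible chi in the table:
  <chi_rho, chi_1> = (1/20)[1*(12)*conj(1) + 1*(-2)*conj(1) + 2*(-2)*conj(1) + 2*(2)*conj(1) + 2*(-2)*conj(1) + 2*(2)*conj(1) + 5*(2)*conj(1) + 5*(0)*conj(1)]
      = (1/20)[(12) + (-2) + (-4) + (4) + (-4) + (4) + (10) + (0)] = 20/20 = 1
  <chi_rho, chi_2> = (1/20)[1*(12)*conj(1) + 1*(-2)*conj(1) + 2*(-2)*conj(1) + 2*(2)*conj(1) + 2*(-2)*conj(1) + 2*(2)*conj(1) + 5*(2)*conj(-1) + 5*(0)*conj(-1)]
      = (1/20)[(12) + (-2) + (-4) + (4) + (-4) + (4) + (-10) + (0)] = 0/20 = 0
  <chi_rho, chi_3> = (1/20)[1*(12)*conj(1) + 1*(-2)*conj(-1) + 2*(-2)*conj(-1) + 2*(2)*conj(1) + 2*(-2)*conj(-1) + 2*(2)*conj(1) + 5*(2)*conj(1) + 5*(0)*conj(-1)]
      = (1/20)[(12) + (2) + (4) + (4) + (4) + (4) + (10) + (0)] = 40/20 = 2
  <chi_rho, chi_4> = (1/20)[1*(12)*conj(1) + 1*(-2)*conj(-1) + 2*(-2)*conj(-1) + 2*(2)*conj(1) + 2*(-2)*conj(-1) + 2*(2)*conj(1) + 5*(2)*conj(-1) + 5*(0)*conj(1)]
      = (1/20)[(12) + (2) + (4) + (4) + (4) + (4) + (-10) + (0)] = 20/20 = 1
  <chi_rho, chi_5> = (1/20)[1*(12)*conj(2) + 1*(-2)*conj(-2) + 2*(-2)*conj(1/2 + sqrt(5)/2) + 2*(2)*conj(-1/2 + sqrt(5)/2) + 2*(-2)*conj(1/2 - sqrt(5)/2) + 2*(2)*conj(-sqrt(5)/2 - 1/2) + 5*(2)*conj(0) + 5*(0)*conj(0)]
      = (1/20)[(24) + (4) + (-2*sqrt(5) - 2) + (-2 + 2*sqrt(5)) + (-2 + 2*sqrt(5)) + (-2*sqrt(5) - 2) + (0) + (0)] = 20/20 = 1
  <chi_rho, chi_6> = (1/20)[1*(12)*conj(2) + 1*(-2)*conj(2) + 2*(-2)*conj(-1/2 + sqrt(5)/2) + 2*(2)*conj(-sqrt(5)/2 - 1/2) + 2*(-2)*conj(-sqrt(5)/2 - 1/2) + 2*(2)*conj(-1/2 + sqrt(5)/2) + 5*(2)*conj(0) + 5*(0)*conj(0)]
      = (1/20)[(24) + (-4) + (2 - 2*sqrt(5)) + (-2*sqrt(5) - 2) + (2 + 2*sqrt(5)) + (-2 + 2*sqrt(5)) + (0) + (0)] = 20/20 = 1
  <chi_rho, chi_7> = (1/20)[1*(12)*conj(2) + 1*(-2)*conj(-2) + 2*(-2)*conj(1/2 - sqrt(5)/2) + 2*(2)*conj(-sqrt(5)/2 - 1/2) + 2*(-2)*conj(1/2 + sqrt(5)/2) + 2*(2)*conj(-1/2 + sqrt(5)/2) + 5*(2)*conj(0) + 5*(0)*conj(0)]
      = (1/20)[(24) + (4) + (-2 + 2*sqrt(5)) + (-2*sqrt(5) - 2) + (-2*sqrt(5) - 2) + (-2 + 2*sqrt(5)) + (0) + (0)] = 20/20 = 1
  <chi_rho, chi_8> = (1/20)[1*(12)*conj(2) + 1*(-2)*conj(2) + 2*(-2)*conj(-sqrt(5)/2 - 1/2) + 2*(2)*conj(-1/2 + sqrt(5)/2) + 2*(-2)*conj(-1/2 + sqrt(5)/2) + 2*(2)*conj(-sqrt(5)/2 - 1/2) + 5*(2)*conj(0) + 5*(0)*conj(0)]
      = (1/20)[(24) + (-4) + (2 + 2*sqrt(5)) + (-2 + 2*sqrt(5)) + (2 - 2*sqrt(5)) + (-2*sqrt(5) - 2) + (0) + (0)] = 20/20 = 1
Dimension check: dim(rho) = sum (mult * dim) = 1*1 + 0*1 + 2*1 + 1*1 + 1*2 + 1*2 + 1*2 + 1*2 = 12 = chi_rho(e) = 12.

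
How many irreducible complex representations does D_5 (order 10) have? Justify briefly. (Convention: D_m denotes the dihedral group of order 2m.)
4

Derivation: The number of irreducible complex representations of a finite group equals its number of conjugacy classes. D_5 has 4 conjugacy classes ((n+3)/2 for n odd), so D_5 (order 10) has exactly 4 irreducible complex representations.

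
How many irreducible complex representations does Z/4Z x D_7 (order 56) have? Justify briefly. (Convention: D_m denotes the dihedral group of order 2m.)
20

Reasoning: The number of irreducible complex representations of a finite group equals its number of conjugacy classes. For a direct product, #classes(G x H) = #classes(G) * #classes(H). Z/4Z has 4 classes (abelian), D_7 has 5 classes, so 4 * 5 = 20, so Z/4Z x D_7 (order 56) has exactly 20 irreducible complex representations.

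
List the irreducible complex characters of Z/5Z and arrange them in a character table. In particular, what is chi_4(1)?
Character table of Z/5Z (irreps indexed chi_0,...,chi_4 with chi_k(m) = zeta_5^(k*m), zeta_5 = exp(2*pi*i/5)):
  irrep \ class  {0} (size 1)  {1} (size 1)    {2} (size 1)    {3} (size 1)    {4} (size 1)  
  chi_0          1             1               1               1               1             
  chi_1          1             exp(2*I*pi/5)   exp(4*I*pi/5)   exp(-4*I*pi/5)  exp(-2*I*pi/5)
  chi_2          1             exp(4*I*pi/5)   exp(-2*I*pi/5)  exp(2*I*pi/5)   exp(-4*I*pi/5)
  chi_3          1             exp(-4*I*pi/5)  exp(2*I*pi/5)   exp(-2*I*pi/5)  exp(4*I*pi/5) 
  chi_4          1             exp(-2*I*pi/5)  exp(-4*I*pi/5)  exp(4*I*pi/5)   exp(2*I*pi/5) 

Spot check: chi_4(1) = zeta_5^(4*1) = zeta_5^4 = exp(-2*I*pi/5).

Solution. Z/5Z is abelian, so all 5 irreducible complex representations are 1-dimensional. They are given by chi_k(m) = zeta_5^(k*m) for k = 0,...,4. Row orthogonality: sum_m chi_k(m) conj(chi_l(m)) = 5 * [k = l].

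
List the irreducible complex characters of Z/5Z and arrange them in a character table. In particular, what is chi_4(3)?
Character table of Z/5Z (irreps indexed chi_0,...,chi_4 with chi_k(m) = zeta_5^(k*m), zeta_5 = exp(2*pi*i/5)):
  irrep \ class  {0} (size 1)  {1} (size 1)    {2} (size 1)    {3} (size 1)    {4} (size 1)  
  chi_0          1             1               1               1               1             
  chi_1          1             exp(2*I*pi/5)   exp(4*I*pi/5)   exp(-4*I*pi/5)  exp(-2*I*pi/5)
  chi_2          1             exp(4*I*pi/5)   exp(-2*I*pi/5)  exp(2*I*pi/5)   exp(-4*I*pi/5)
  chi_3          1             exp(-4*I*pi/5)  exp(2*I*pi/5)   exp(-2*I*pi/5)  exp(4*I*pi/5) 
  chi_4          1             exp(-2*I*pi/5)  exp(-4*I*pi/5)  exp(4*I*pi/5)   exp(2*I*pi/5) 

Spot check: chi_4(3) = zeta_5^(4*3) = zeta_5^12 = exp(4*I*pi/5).

Solution. Z/5Z is abelian, so all 5 irreducible complex representations are 1-dimensional. They are given by chi_k(m) = zeta_5^(k*m) for k = 0,...,4. Row orthogonality: sum_m chi_k(m) conj(chi_l(m)) = 5 * [k = l].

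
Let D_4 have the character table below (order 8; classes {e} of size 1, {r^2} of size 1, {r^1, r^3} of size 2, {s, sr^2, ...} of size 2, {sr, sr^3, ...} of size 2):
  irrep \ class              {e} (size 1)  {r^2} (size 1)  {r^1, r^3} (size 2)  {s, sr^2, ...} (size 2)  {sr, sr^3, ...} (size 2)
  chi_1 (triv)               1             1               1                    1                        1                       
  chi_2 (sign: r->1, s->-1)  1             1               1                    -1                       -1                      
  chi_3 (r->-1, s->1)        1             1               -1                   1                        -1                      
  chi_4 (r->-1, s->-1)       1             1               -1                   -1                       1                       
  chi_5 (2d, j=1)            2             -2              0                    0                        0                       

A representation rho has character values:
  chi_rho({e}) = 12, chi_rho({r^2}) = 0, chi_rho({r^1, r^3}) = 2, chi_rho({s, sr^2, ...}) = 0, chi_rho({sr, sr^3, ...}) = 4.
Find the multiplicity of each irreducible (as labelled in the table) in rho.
Multiplicities: chi_1: 3, chi_2: 1, chi_3: 0, chi_4: 2, chi_5: 3.

Reasoning: Use <chi_rho, chi> = (1/|G|) sum_C |C| * chi_rho(C) * conj(chi(C)) with |G| = 8 for each irreducible chi in the table:
  <chi_rho, chi_1> = (1/8)[1*(12)*conj(1) + 1*(0)*conj(1) + 2*(2)*conj(1) + 2*(0)*conj(1) + 2*(4)*conj(1)]
      = (1/8)[(12) + (0) + (4) + (0) + (8)] = 24/8 = 3
  <chi_rho, chi_2> = (1/8)[1*(12)*conj(1) + 1*(0)*conj(1) + 2*(2)*conj(1) + 2*(0)*conj(-1) + 2*(4)*conj(-1)]
      = (1/8)[(12) + (0) + (4) + (0) + (-8)] = 8/8 = 1
  <chi_rho, chi_3> = (1/8)[1*(12)*conj(1) + 1*(0)*conj(1) + 2*(2)*conj(-1) + 2*(0)*conj(1) + 2*(4)*conj(-1)]
      = (1/8)[(12) + (0) + (-4) + (0) + (-8)] = 0/8 = 0
  <chi_rho, chi_4> = (1/8)[1*(12)*conj(1) + 1*(0)*conj(1) + 2*(2)*conj(-1) + 2*(0)*conj(-1) + 2*(4)*conj(1)]
      = (1/8)[(12) + (0) + (-4) + (0) + (8)] = 16/8 = 2
  <chi_rho, chi_5> = (1/8)[1*(12)*conj(2) + 1*(0)*conj(-2) + 2*(2)*conj(0) + 2*(0)*conj(0) + 2*(4)*conj(0)]
      = (1/8)[(24) + (0) + (0) + (0) + (0)] = 24/8 = 3
Dimension check: dim(rho) = sum (mult * dim) = 3*1 + 1*1 + 0*1 + 2*1 + 3*2 = 12 = chi_rho(e) = 12.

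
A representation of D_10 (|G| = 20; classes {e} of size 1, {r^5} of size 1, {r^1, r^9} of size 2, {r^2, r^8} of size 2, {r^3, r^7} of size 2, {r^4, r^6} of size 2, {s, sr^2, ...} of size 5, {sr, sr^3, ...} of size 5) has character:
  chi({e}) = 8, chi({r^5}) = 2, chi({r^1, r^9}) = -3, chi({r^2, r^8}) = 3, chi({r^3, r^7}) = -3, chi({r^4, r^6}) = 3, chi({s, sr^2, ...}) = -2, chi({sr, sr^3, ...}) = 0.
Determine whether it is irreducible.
Not irreducible (reducible): <chi, chi> = 8 > 1.

Justification: <chi, chi> = (1/|G|) sum_C |C| * |chi(C)|^2 = (1/20)[1*|8|^2 + 1*|2|^2 + 2*|-3|^2 + 2*|3|^2 + 2*|-3|^2 + 2*|3|^2 + 5*|-2|^2 + 5*|0|^2]
  = (1/20)[(64) + (4) + (18) + (18) + (18) + (18) + (20) + (0)] = 160/20 = 8.
A character is irreducible iff <chi, chi> = 1, so this representation is reducible.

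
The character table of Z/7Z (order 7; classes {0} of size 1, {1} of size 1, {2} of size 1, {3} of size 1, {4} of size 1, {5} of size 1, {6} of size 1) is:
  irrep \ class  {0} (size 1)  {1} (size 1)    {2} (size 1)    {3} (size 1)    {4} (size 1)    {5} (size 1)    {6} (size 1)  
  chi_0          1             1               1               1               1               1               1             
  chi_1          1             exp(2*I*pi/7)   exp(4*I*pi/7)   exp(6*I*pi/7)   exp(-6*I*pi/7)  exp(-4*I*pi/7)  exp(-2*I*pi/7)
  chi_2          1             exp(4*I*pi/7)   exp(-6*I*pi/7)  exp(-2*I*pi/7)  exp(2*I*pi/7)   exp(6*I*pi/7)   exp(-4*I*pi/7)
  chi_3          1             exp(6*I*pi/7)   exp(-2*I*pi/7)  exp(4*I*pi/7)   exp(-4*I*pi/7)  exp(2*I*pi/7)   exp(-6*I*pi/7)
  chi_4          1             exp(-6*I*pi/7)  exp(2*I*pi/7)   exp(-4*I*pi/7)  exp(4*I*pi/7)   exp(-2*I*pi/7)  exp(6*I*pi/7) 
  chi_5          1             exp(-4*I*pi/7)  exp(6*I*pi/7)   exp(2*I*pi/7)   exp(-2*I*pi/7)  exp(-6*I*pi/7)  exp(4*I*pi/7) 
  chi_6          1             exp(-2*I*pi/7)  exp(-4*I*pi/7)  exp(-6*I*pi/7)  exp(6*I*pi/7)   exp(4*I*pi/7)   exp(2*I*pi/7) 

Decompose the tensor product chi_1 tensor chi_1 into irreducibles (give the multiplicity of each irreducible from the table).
chi_1 tensor chi_1 = chi_2 (all other irreducibles have multiplicity 0).

Reasoning: The character of a tensor product is the pointwise product (chi_1 * chi_1)(C) = chi_1(C) * chi_1(C):
  {0}: (1)*(1), {1}: (exp(2*I*pi/7))*(exp(2*I*pi/7)), {2}: (exp(4*I*pi/7))*(exp(4*I*pi/7)), {3}: (exp(6*I*pi/7))*(exp(6*I*pi/7)), {4}: (exp(-6*I*pi/7))*(exp(-6*I*pi/7)), {5}: (exp(-4*I*pi/7))*(exp(-4*I*pi/7)), {6}: (exp(-2*I*pi/7))*(exp(-2*I*pi/7))
so (chi_1 * chi_1) takes values
  {0} -> 1, {1} -> exp(4*I*pi/7), {2} -> exp(-6*I*pi/7), {3} -> exp(-2*I*pi/7), {4} -> exp(2*I*pi/7), {5} -> exp(6*I*pi/7), {6} -> exp(-4*I*pi/7).
Now take the inner product of this character with each irreducible chi from the table, <chi_1*chi_1, chi> = (1/7) sum_C |C| (chi_1*chi_1)(C) conj(chi(C)):
  <chi_1*chi_1, chi_0> = (1/7)[1*(1)*conj(1) + 1*(exp(4*I*pi/7))*conj(1) + 1*(exp(-6*I*pi/7))*conj(1) + 1*(exp(-2*I*pi/7))*conj(1) + 1*(exp(2*I*pi/7))*conj(1) + 1*(exp(6*I*pi/7))*conj(1) + 1*(exp(-4*I*pi/7))*conj(1)]
      = (1/7)[(1) + (exp(4*I*pi/7)) + (exp(-6*I*pi/7)) + (exp(-2*I*pi/7)) + (exp(2*I*pi/7)) + (exp(6*I*pi/7)) + (exp(-4*I*pi/7))] = 0/7 = 0
  <chi_1*chi_1, chi_1> = (1/7)[1*(1)*conj(1) + 1*(exp(4*I*pi/7))*conj(exp(2*I*pi/7)) + 1*(exp(-6*I*pi/7))*conj(exp(4*I*pi/7)) + 1*(exp(-2*I*pi/7))*conj(exp(6*I*pi/7)) + 1*(exp(2*I*pi/7))*conj(exp(-6*I*pi/7)) + 1*(exp(6*I*pi/7))*conj(exp(-4*I*pi/7)) + 1*(exp(-4*I*pi/7))*conj(exp(-2*I*pi/7))]
      = (1/7)[(1) + (exp(2*I*pi/7)) + (exp(4*I*pi/7)) + (exp(6*I*pi/7)) + (exp(-6*I*pi/7)) + (exp(-4*I*pi/7)) + (exp(-2*I*pi/7))] = 0/7 = 0
  <chi_1*chi_1, chi_2> = (1/7)[1*(1)*conj(1) + 1*(exp(4*I*pi/7))*conj(exp(4*I*pi/7)) + 1*(exp(-6*I*pi/7))*conj(exp(-6*I*pi/7)) + 1*(exp(-2*I*pi/7))*conj(exp(-2*I*pi/7)) + 1*(exp(2*I*pi/7))*conj(exp(2*I*pi/7)) + 1*(exp(6*I*pi/7))*conj(exp(6*I*pi/7)) + 1*(exp(-4*I*pi/7))*conj(exp(-4*I*pi/7))]
      = (1/7)[(1) + (1) + (1) + (1) + (1) + (1) + (1)] = 7/7 = 1
  <chi_1*chi_1, chi_3> = (1/7)[1*(1)*conj(1) + 1*(exp(4*I*pi/7))*conj(exp(6*I*pi/7)) + 1*(exp(-6*I*pi/7))*conj(exp(-2*I*pi/7)) + 1*(exp(-2*I*pi/7))*conj(exp(4*I*pi/7)) + 1*(exp(2*I*pi/7))*conj(exp(-4*I*pi/7)) + 1*(exp(6*I*pi/7))*conj(exp(2*I*pi/7)) + 1*(exp(-4*I*pi/7))*conj(exp(-6*I*pi/7))]
      = (1/7)[(1) + (exp(-2*I*pi/7)) + (exp(-4*I*pi/7)) + (exp(-6*I*pi/7)) + (exp(6*I*pi/7)) + (exp(4*I*pi/7)) + (exp(2*I*pi/7))] = 0/7 = 0
  <chi_1*chi_1, chi_4> = (1/7)[1*(1)*conj(1) + 1*(exp(4*I*pi/7))*conj(exp(-6*I*pi/7)) + 1*(exp(-6*I*pi/7))*conj(exp(2*I*pi/7)) + 1*(exp(-2*I*pi/7))*conj(exp(-4*I*pi/7)) + 1*(exp(2*I*pi/7))*conj(exp(4*I*pi/7)) + 1*(exp(6*I*pi/7))*conj(exp(-2*I*pi/7)) + 1*(exp(-4*I*pi/7))*conj(exp(6*I*pi/7))]
      = (1/7)[(1) + (exp(-4*I*pi/7)) + (exp(6*I*pi/7)) + (exp(2*I*pi/7)) + (exp(-2*I*pi/7)) + (exp(-6*I*pi/7)) + (exp(4*I*pi/7))] = 0/7 = 0
  <chi_1*chi_1, chi_5> = (1/7)[1*(1)*conj(1) + 1*(exp(4*I*pi/7))*conj(exp(-4*I*pi/7)) + 1*(exp(-6*I*pi/7))*conj(exp(6*I*pi/7)) + 1*(exp(-2*I*pi/7))*conj(exp(2*I*pi/7)) + 1*(exp(2*I*pi/7))*conj(exp(-2*I*pi/7)) + 1*(exp(6*I*pi/7))*conj(exp(-6*I*pi/7)) + 1*(exp(-4*I*pi/7))*conj(exp(4*I*pi/7))]
      = (1/7)[(1) + (exp(-6*I*pi/7)) + (exp(2*I*pi/7)) + (exp(-4*I*pi/7)) + (exp(4*I*pi/7)) + (exp(-2*I*pi/7)) + (exp(6*I*pi/7))] = 0/7 = 0
  <chi_1*chi_1, chi_6> = (1/7)[1*(1)*conj(1) + 1*(exp(4*I*pi/7))*conj(exp(-2*I*pi/7)) + 1*(exp(-6*I*pi/7))*conj(exp(-4*I*pi/7)) + 1*(exp(-2*I*pi/7))*conj(exp(-6*I*pi/7)) + 1*(exp(2*I*pi/7))*conj(exp(6*I*pi/7)) + 1*(exp(6*I*pi/7))*conj(exp(4*I*pi/7)) + 1*(exp(-4*I*pi/7))*conj(exp(2*I*pi/7))]
      = (1/7)[(1) + (exp(6*I*pi/7)) + (exp(-2*I*pi/7)) + (exp(4*I*pi/7)) + (exp(-4*I*pi/7)) + (exp(2*I*pi/7)) + (exp(-6*I*pi/7))] = 0/7 = 0
(Exp terms are combined using exp(i*s)*conj(exp(i*t)) = exp(i*(s-t)), and sums of them are collapsed using the identity that for every m > 1 the m distinct m-th roots of unity sum to 0, e.g. 1 + exp(2*I*pi/3) + exp(-2*I*pi/3) = 0.)
Hence the multiplicities are chi_2: 1. Dimension check: dim(chi_1)*dim(chi_1) = 1*1 = 1 and sum (mult * dim) = 1*1 = 1.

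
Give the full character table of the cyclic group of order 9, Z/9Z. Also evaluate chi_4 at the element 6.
Character table of Z/9Z (irreps indexed chi_0,...,chi_8 with chi_k(m) = zeta_9^(k*m), zeta_9 = exp(2*pi*i/9)):
  irrep \ class  {0} (size 1)  {1} (size 1)    {2} (size 1)    {3} (size 1)    {4} (size 1)    {5} (size 1)    {6} (size 1)    {7} (size 1)    {8} (size 1)  
  chi_0          1             1               1               1               1               1               1               1               1             
  chi_1          1             exp(2*I*pi/9)   exp(4*I*pi/9)   exp(2*I*pi/3)   exp(8*I*pi/9)   exp(-8*I*pi/9)  exp(-2*I*pi/3)  exp(-4*I*pi/9)  exp(-2*I*pi/9)
  chi_2          1             exp(4*I*pi/9)   exp(8*I*pi/9)   exp(-2*I*pi/3)  exp(-2*I*pi/9)  exp(2*I*pi/9)   exp(2*I*pi/3)   exp(-8*I*pi/9)  exp(-4*I*pi/9)
  chi_3          1             exp(2*I*pi/3)   exp(-2*I*pi/3)  1               exp(2*I*pi/3)   exp(-2*I*pi/3)  1               exp(2*I*pi/3)   exp(-2*I*pi/3)
  chi_4          1             exp(8*I*pi/9)   exp(-2*I*pi/9)  exp(2*I*pi/3)   exp(-4*I*pi/9)  exp(4*I*pi/9)   exp(-2*I*pi/3)  exp(2*I*pi/9)   exp(-8*I*pi/9)
  chi_5          1             exp(-8*I*pi/9)  exp(2*I*pi/9)   exp(-2*I*pi/3)  exp(4*I*pi/9)   exp(-4*I*pi/9)  exp(2*I*pi/3)   exp(-2*I*pi/9)  exp(8*I*pi/9) 
  chi_6          1             exp(-2*I*pi/3)  exp(2*I*pi/3)   1               exp(-2*I*pi/3)  exp(2*I*pi/3)   1               exp(-2*I*pi/3)  exp(2*I*pi/3) 
  chi_7          1             exp(-4*I*pi/9)  exp(-8*I*pi/9)  exp(2*I*pi/3)   exp(2*I*pi/9)   exp(-2*I*pi/9)  exp(-2*I*pi/3)  exp(8*I*pi/9)   exp(4*I*pi/9) 
  chi_8          1             exp(-2*I*pi/9)  exp(-4*I*pi/9)  exp(-2*I*pi/3)  exp(-8*I*pi/9)  exp(8*I*pi/9)   exp(2*I*pi/3)   exp(4*I*pi/9)   exp(2*I*pi/9) 

Spot check: chi_4(6) = zeta_9^(4*6) = zeta_9^24 = exp(-2*I*pi/3).

Solution. Z/9Z is abelian, so all 9 irreducible complex representations are 1-dimensional. They are given by chi_k(m) = zeta_9^(k*m) for k = 0,...,8. Row orthogonality: sum_m chi_k(m) conj(chi_l(m)) = 9 * [k = l].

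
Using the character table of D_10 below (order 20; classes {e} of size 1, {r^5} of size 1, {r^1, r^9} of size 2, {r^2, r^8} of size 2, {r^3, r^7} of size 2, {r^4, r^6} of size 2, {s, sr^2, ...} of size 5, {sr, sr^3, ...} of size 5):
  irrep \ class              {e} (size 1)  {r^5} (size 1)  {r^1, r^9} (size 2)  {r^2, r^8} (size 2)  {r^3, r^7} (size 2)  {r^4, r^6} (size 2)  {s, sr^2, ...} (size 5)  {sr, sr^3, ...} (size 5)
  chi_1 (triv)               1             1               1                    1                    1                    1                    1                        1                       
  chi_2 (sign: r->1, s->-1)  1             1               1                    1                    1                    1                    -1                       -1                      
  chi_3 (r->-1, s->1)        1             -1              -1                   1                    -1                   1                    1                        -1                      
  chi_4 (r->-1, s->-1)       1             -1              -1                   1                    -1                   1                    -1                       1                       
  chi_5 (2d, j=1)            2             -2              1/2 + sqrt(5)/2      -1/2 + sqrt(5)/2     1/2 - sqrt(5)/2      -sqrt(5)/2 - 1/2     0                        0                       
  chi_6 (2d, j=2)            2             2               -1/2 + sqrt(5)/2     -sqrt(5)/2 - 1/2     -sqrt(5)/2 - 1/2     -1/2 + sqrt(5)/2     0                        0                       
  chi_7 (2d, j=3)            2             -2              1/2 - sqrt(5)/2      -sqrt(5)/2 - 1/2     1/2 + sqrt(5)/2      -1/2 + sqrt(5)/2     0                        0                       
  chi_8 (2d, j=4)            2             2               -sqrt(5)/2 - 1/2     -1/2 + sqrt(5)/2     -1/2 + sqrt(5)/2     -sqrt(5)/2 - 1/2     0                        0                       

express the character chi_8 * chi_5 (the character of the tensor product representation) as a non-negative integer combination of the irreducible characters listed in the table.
chi_8 tensor chi_5 = chi_3 + chi_4 + chi_7 (all other irreducibles have multiplicity 0).

Derivation: The character of a tensor product is the pointwise product (chi_8 * chi_5)(C) = chi_8(C) * chi_5(C):
  {e}: (2)*(2), {r^5}: (2)*(-2), {r^1, r^9}: (-sqrt(5)/2 - 1/2)*(1/2 + sqrt(5)/2), {r^2, r^8}: (-1/2 + sqrt(5)/2)*(-1/2 + sqrt(5)/2), {r^3, r^7}: (-1/2 + sqrt(5)/2)*(1/2 - sqrt(5)/2), {r^4, r^6}: (-sqrt(5)/2 - 1/2)*(-sqrt(5)/2 - 1/2), {s, sr^2, ...}: (0)*(0), {sr, sr^3, ...}: (0)*(0)
so (chi_8 * chi_5) takes values
  {e} -> 4, {r^5} -> -4, {r^1, r^9} -> -3/2 - sqrt(5)/2, {r^2, r^8} -> 3/2 - sqrt(5)/2, {r^3, r^7} -> -3/2 + sqrt(5)/2, {r^4, r^6} -> sqrt(5)/2 + 3/2, {s, sr^2, ...} -> 0, {sr, sr^3, ...} -> 0.
Now take the inner product of this character with each irreducible chi from the table, <chi_8*chi_5, chi> = (1/20) sum_C |C| (chi_8*chi_5)(C) conj(chi(C)):
  <chi_8*chi_5, chi_1> = (1/20)[1*(4)*conj(1) + 1*(-4)*conj(1) + 2*(-3/2 - sqrt(5)/2)*conj(1) + 2*(3/2 - sqrt(5)/2)*conj(1) + 2*(-3/2 + sqrt(5)/2)*conj(1) + 2*(sqrt(5)/2 + 3/2)*conj(1) + 5*(0)*conj(1) + 5*(0)*conj(1)]
      = (1/20)[(4) + (-4) + (-3 - sqrt(5)) + (3 - sqrt(5)) + (-3 + sqrt(5)) + (sqrt(5) + 3) + (0) + (0)] = 0/20 = 0
  <chi_8*chi_5, chi_2> = (1/20)[1*(4)*conj(1) + 1*(-4)*conj(1) + 2*(-3/2 - sqrt(5)/2)*conj(1) + 2*(3/2 - sqrt(5)/2)*conj(1) + 2*(-3/2 + sqrt(5)/2)*conj(1) + 2*(sqrt(5)/2 + 3/2)*conj(1) + 5*(0)*conj(-1) + 5*(0)*conj(-1)]
      = (1/20)[(4) + (-4) + (-3 - sqrt(5)) + (3 - sqrt(5)) + (-3 + sqrt(5)) + (sqrt(5) + 3) + (0) + (0)] = 0/20 = 0
  <chi_8*chi_5, chi_3> = (1/20)[1*(4)*conj(1) + 1*(-4)*conj(-1) + 2*(-3/2 - sqrt(5)/2)*conj(-1) + 2*(3/2 - sqrt(5)/2)*conj(1) + 2*(-3/2 + sqrt(5)/2)*conj(-1) + 2*(sqrt(5)/2 + 3/2)*conj(1) + 5*(0)*conj(1) + 5*(0)*conj(-1)]
      = (1/20)[(4) + (4) + (sqrt(5) + 3) + (3 - sqrt(5)) + (3 - sqrt(5)) + (sqrt(5) + 3) + (0) + (0)] = 20/20 = 1
  <chi_8*chi_5, chi_4> = (1/20)[1*(4)*conj(1) + 1*(-4)*conj(-1) + 2*(-3/2 - sqrt(5)/2)*conj(-1) + 2*(3/2 - sqrt(5)/2)*conj(1) + 2*(-3/2 + sqrt(5)/2)*conj(-1) + 2*(sqrt(5)/2 + 3/2)*conj(1) + 5*(0)*conj(-1) + 5*(0)*conj(1)]
      = (1/20)[(4) + (4) + (sqrt(5) + 3) + (3 - sqrt(5)) + (3 - sqrt(5)) + (sqrt(5) + 3) + (0) + (0)] = 20/20 = 1
  <chi_8*chi_5, chi_5> = (1/20)[1*(4)*conj(2) + 1*(-4)*conj(-2) + 2*(-3/2 - sqrt(5)/2)*conj(1/2 + sqrt(5)/2) + 2*(3/2 - sqrt(5)/2)*conj(-1/2 + sqrt(5)/2) + 2*(-3/2 + sqrt(5)/2)*conj(1/2 - sqrt(5)/2) + 2*(sqrt(5)/2 + 3/2)*conj(-sqrt(5)/2 - 1/2) + 5*(0)*conj(0) + 5*(0)*conj(0)]
      = (1/20)[(8) + (8) + (-2*sqrt(5) - 4) + (-4 + 2*sqrt(5)) + (-4 + 2*sqrt(5)) + (-2*sqrt(5) - 4) + (0) + (0)] = 0/20 = 0
  <chi_8*chi_5, chi_6> = (1/20)[1*(4)*conj(2) + 1*(-4)*conj(2) + 2*(-3/2 - sqrt(5)/2)*conj(-1/2 + sqrt(5)/2) + 2*(3/2 - sqrt(5)/2)*conj(-sqrt(5)/2 - 1/2) + 2*(-3/2 + sqrt(5)/2)*conj(-sqrt(5)/2 - 1/2) + 2*(sqrt(5)/2 + 3/2)*conj(-1/2 + sqrt(5)/2) + 5*(0)*conj(0) + 5*(0)*conj(0)]
      = (1/20)[(8) + (-8) + (-sqrt(5) - 1) + (1 - sqrt(5)) + (-1 + sqrt(5)) + (1 + sqrt(5)) + (0) + (0)] = 0/20 = 0
  <chi_8*chi_5, chi_7> = (1/20)[1*(4)*conj(2) + 1*(-4)*conj(-2) + 2*(-3/2 - sqrt(5)/2)*conj(1/2 - sqrt(5)/2) + 2*(3/2 - sqrt(5)/2)*conj(-sqrt(5)/2 - 1/2) + 2*(-3/2 + sqrt(5)/2)*conj(1/2 + sqrt(5)/2) + 2*(sqrt(5)/2 + 3/2)*conj(-1/2 + sqrt(5)/2) + 5*(0)*conj(0) + 5*(0)*conj(0)]
      = (1/20)[(8) + (8) + (1 + sqrt(5)) + (1 - sqrt(5)) + (1 - sqrt(5)) + (1 + sqrt(5)) + (0) + (0)] = 20/20 = 1
  <chi_8*chi_5, chi_8> = (1/20)[1*(4)*conj(2) + 1*(-4)*conj(2) + 2*(-3/2 - sqrt(5)/2)*conj(-sqrt(5)/2 - 1/2) + 2*(3/2 - sqrt(5)/2)*conj(-1/2 + sqrt(5)/2) + 2*(-3/2 + sqrt(5)/2)*conj(-1/2 + sqrt(5)/2) + 2*(sqrt(5)/2 + 3/2)*conj(-sqrt(5)/2 - 1/2) + 5*(0)*conj(0) + 5*(0)*conj(0)]
      = (1/20)[(8) + (-8) + (4 + 2*sqrt(5)) + (-4 + 2*sqrt(5)) + (4 - 2*sqrt(5)) + (-2*sqrt(5) - 4) + (0) + (0)] = 0/20 = 0
Hence the multiplicities are chi_3: 1, chi_4: 1, chi_7: 1. Dimension check: dim(chi_8)*dim(chi_5) = 2*2 = 4 and sum (mult * dim) = 1*1 + 1*1 + 1*2 = 4.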